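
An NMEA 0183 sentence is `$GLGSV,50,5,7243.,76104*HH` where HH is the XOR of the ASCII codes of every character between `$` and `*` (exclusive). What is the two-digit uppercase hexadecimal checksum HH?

XOR the ASCII codes of the payload characters:
  'G' = 0x47 → acc = 0x47
  'L' = 0x4C → acc = 0x0B
  'G' = 0x47 → acc = 0x4C
  'S' = 0x53 → acc = 0x1F
  'V' = 0x56 → acc = 0x49
  ',' = 0x2C → acc = 0x65
  '5' = 0x35 → acc = 0x50
  '0' = 0x30 → acc = 0x60
  ',' = 0x2C → acc = 0x4C
  '5' = 0x35 → acc = 0x79
  ',' = 0x2C → acc = 0x55
  '7' = 0x37 → acc = 0x62
  '2' = 0x32 → acc = 0x50
  '4' = 0x34 → acc = 0x64
  '3' = 0x33 → acc = 0x57
  '.' = 0x2E → acc = 0x79
  ',' = 0x2C → acc = 0x55
  '7' = 0x37 → acc = 0x62
  '6' = 0x36 → acc = 0x54
  '1' = 0x31 → acc = 0x65
  '0' = 0x30 → acc = 0x55
  '4' = 0x34 → acc = 0x61
Checksum = 0x61.

61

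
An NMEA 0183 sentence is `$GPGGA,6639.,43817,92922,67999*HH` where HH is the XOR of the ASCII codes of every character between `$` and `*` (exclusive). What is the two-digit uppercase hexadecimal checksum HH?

41

XOR the ASCII codes of the payload characters:
  'G' = 0x47 → acc = 0x47
  'P' = 0x50 → acc = 0x17
  'G' = 0x47 → acc = 0x50
  'G' = 0x47 → acc = 0x17
  'A' = 0x41 → acc = 0x56
  ',' = 0x2C → acc = 0x7A
  '6' = 0x36 → acc = 0x4C
  '6' = 0x36 → acc = 0x7A
  '3' = 0x33 → acc = 0x49
  '9' = 0x39 → acc = 0x70
  '.' = 0x2E → acc = 0x5E
  ',' = 0x2C → acc = 0x72
  '4' = 0x34 → acc = 0x46
  '3' = 0x33 → acc = 0x75
  '8' = 0x38 → acc = 0x4D
  '1' = 0x31 → acc = 0x7C
  '7' = 0x37 → acc = 0x4B
  ',' = 0x2C → acc = 0x67
  '9' = 0x39 → acc = 0x5E
  '2' = 0x32 → acc = 0x6C
  '9' = 0x39 → acc = 0x55
  '2' = 0x32 → acc = 0x67
  '2' = 0x32 → acc = 0x55
  ',' = 0x2C → acc = 0x79
  '6' = 0x36 → acc = 0x4F
  '7' = 0x37 → acc = 0x78
  '9' = 0x39 → acc = 0x41
  '9' = 0x39 → acc = 0x78
  '9' = 0x39 → acc = 0x41
Checksum = 0x41.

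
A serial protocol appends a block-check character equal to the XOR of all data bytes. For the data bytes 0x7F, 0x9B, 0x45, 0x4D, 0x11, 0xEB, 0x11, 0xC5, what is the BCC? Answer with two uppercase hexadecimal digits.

C2

XOR the bytes together:
  start with 0x7F
  0x7F ⊕ 0x9B = 0xE4
  0xE4 ⊕ 0x45 = 0xA1
  0xA1 ⊕ 0x4D = 0xEC
  0xEC ⊕ 0x11 = 0xFD
  0xFD ⊕ 0xEB = 0x16
  0x16 ⊕ 0x11 = 0x07
  0x07 ⊕ 0xC5 = 0xC2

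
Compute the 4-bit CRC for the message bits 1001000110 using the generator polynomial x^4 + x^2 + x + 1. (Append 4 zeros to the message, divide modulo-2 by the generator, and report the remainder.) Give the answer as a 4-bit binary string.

0110

Append 4 zeros: 10010001100000. Divide by 10111 (XOR where the leading bit is 1):
  pos 0: 10010 XOR 10111 = 00101
  pos 2: 10100 XOR 10111 = 00011
  pos 5: 11110 XOR 10111 = 01001
  pos 6: 10010 XOR 10111 = 00101
  pos 8: 10100 XOR 10111 = 00011
Remainder (last 4 bits) = 0110. This is the CRC / FCS.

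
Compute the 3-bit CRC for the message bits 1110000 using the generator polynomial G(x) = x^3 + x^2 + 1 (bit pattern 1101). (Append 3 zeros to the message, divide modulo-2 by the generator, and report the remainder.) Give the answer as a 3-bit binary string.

111

Append 3 zeros: 1110000000. Divide by 1101 (XOR where the leading bit is 1):
  pos 0: 1110 XOR 1101 = 0011
  pos 2: 1100 XOR 1101 = 0001
  pos 5: 1000 XOR 1101 = 0101
  pos 6: 1010 XOR 1101 = 0111
Remainder (last 3 bits) = 111. This is the CRC / FCS.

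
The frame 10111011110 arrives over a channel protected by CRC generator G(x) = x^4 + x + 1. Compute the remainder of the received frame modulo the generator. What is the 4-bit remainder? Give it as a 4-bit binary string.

1000

Modulo-2 division of 10111011110 by 10011:
  pos 0: 10111 XOR 10011 = 00100
  pos 2: 10001 XOR 10011 = 00010
  pos 5: 10111 XOR 10011 = 00100
Remainder = 1000 (nonzero — an error is detected).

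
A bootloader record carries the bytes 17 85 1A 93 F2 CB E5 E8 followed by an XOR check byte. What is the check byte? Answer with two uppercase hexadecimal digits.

XOR the bytes together:
  start with 0x17
  0x17 ⊕ 0x85 = 0x92
  0x92 ⊕ 0x1A = 0x88
  0x88 ⊕ 0x93 = 0x1B
  0x1B ⊕ 0xF2 = 0xE9
  0xE9 ⊕ 0xCB = 0x22
  0x22 ⊕ 0xE5 = 0xC7
  0xC7 ⊕ 0xE8 = 0x2F

2F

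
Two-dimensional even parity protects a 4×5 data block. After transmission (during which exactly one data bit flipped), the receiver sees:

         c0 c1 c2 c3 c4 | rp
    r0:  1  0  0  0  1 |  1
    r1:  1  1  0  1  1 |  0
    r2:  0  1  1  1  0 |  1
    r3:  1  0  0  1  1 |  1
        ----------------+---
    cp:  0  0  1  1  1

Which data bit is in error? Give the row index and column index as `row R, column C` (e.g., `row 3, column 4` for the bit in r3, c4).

Recompute each row's even parity and compare to rp:
  r0: data parity 0, sent rp 1 → mismatch
  r1: data parity 0, sent rp 0 → ok
  r2: data parity 1, sent rp 1 → ok
  r3: data parity 1, sent rp 1 → ok
Recompute each column's even parity and compare to cp:
  c0: data parity 1, sent cp 0 → mismatch
  c1: data parity 0, sent cp 0 → ok
  c2: data parity 1, sent cp 1 → ok
  c3: data parity 1, sent cp 1 → ok
  c4: data parity 1, sent cp 1 → ok
Exactly one row (r0) and one column (c0) fail → the flipped bit is at their intersection.

row 0, column 0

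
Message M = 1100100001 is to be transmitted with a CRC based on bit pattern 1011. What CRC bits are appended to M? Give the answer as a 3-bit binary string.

000

Append 3 zeros: 1100100001000. Divide by 1011 (XOR where the leading bit is 1):
  pos 0: 1100 XOR 1011 = 0111
  pos 1: 1111 XOR 1011 = 0100
  pos 2: 1000 XOR 1011 = 0011
  pos 4: 1100 XOR 1011 = 0111
  pos 5: 1110 XOR 1011 = 0101
  pos 6: 1011 XOR 1011 = 0000
Remainder (last 3 bits) = 000. This is the CRC / FCS.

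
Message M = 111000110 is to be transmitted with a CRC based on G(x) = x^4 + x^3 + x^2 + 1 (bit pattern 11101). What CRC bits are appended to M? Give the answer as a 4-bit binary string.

1011

Append 4 zeros: 1110001100000. Divide by 11101 (XOR where the leading bit is 1):
  pos 0: 11100 XOR 11101 = 00001
  pos 4: 10110 XOR 11101 = 01011
  pos 5: 10110 XOR 11101 = 01011
  pos 6: 10110 XOR 11101 = 01011
  pos 7: 10110 XOR 11101 = 01011
  pos 8: 10110 XOR 11101 = 01011
Remainder (last 4 bits) = 1011. This is the CRC / FCS.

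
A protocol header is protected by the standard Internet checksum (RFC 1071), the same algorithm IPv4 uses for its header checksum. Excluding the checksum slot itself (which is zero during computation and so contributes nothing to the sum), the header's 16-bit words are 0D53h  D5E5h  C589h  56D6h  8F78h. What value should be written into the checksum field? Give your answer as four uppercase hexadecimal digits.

70EE

One's-complement addition (fold any carry out of bit 15 back into bit 0):
  0x0D53 + 0xD5E5 = 0x0E338
  0xE338 + 0xC589 = 0x1A8C1 → wrap carry → 0xA8C2
  0xA8C2 + 0x56D6 = 0x0FF98
  0xFF98 + 0x8F78 = 0x18F10 → wrap carry → 0x8F11
One's-complement sum = 0x8F11.
Checksum = ~0x8F11 & 0xFFFF = 0x70EE.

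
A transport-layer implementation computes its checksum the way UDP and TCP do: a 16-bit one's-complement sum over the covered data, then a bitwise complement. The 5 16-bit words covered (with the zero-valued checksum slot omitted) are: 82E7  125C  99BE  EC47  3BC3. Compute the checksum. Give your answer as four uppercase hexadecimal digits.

A8F2

One's-complement addition (fold any carry out of bit 15 back into bit 0):
  0x82E7 + 0x125C = 0x09543
  0x9543 + 0x99BE = 0x12F01 → wrap carry → 0x2F02
  0x2F02 + 0xEC47 = 0x11B49 → wrap carry → 0x1B4A
  0x1B4A + 0x3BC3 = 0x0570D
One's-complement sum = 0x570D.
Checksum = ~0x570D & 0xFFFF = 0xA8F2.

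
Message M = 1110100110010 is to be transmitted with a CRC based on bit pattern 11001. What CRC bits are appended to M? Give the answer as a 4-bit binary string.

1100

Append 4 zeros: 11101001100100000. Divide by 11001 (XOR where the leading bit is 1):
  pos 0: 11101 XOR 11001 = 00100
  pos 2: 10000 XOR 11001 = 01001
  pos 3: 10011 XOR 11001 = 01010
  pos 4: 10101 XOR 11001 = 01100
  pos 5: 11000 XOR 11001 = 00001
  pos 9: 10100 XOR 11001 = 01101
  pos 10: 11010 XOR 11001 = 00011
Remainder (last 4 bits) = 1100. This is the CRC / FCS.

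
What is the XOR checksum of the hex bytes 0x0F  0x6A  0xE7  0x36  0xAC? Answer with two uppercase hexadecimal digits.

XOR the bytes together:
  start with 0x0F
  0x0F ⊕ 0x6A = 0x65
  0x65 ⊕ 0xE7 = 0x82
  0x82 ⊕ 0x36 = 0xB4
  0xB4 ⊕ 0xAC = 0x18

18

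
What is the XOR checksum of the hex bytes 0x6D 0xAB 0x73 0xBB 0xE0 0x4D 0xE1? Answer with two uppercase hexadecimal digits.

42

XOR the bytes together:
  start with 0x6D
  0x6D ⊕ 0xAB = 0xC6
  0xC6 ⊕ 0x73 = 0xB5
  0xB5 ⊕ 0xBB = 0x0E
  0x0E ⊕ 0xE0 = 0xEE
  0xEE ⊕ 0x4D = 0xA3
  0xA3 ⊕ 0xE1 = 0x42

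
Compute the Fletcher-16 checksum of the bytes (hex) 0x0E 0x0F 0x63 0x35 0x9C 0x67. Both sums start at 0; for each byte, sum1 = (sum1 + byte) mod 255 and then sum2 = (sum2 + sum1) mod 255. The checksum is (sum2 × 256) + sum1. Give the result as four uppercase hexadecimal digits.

6DB9

Running sums (mod 255):
  after byte 0 (0x0E): sum1=14, sum2=14
  after byte 1 (0x0F): sum1=29, sum2=43
  after byte 2 (0x63): sum1=128, sum2=171
  after byte 3 (0x35): sum1=181, sum2=97
  after byte 4 (0x9C): sum1=82, sum2=179
  after byte 5 (0x67): sum1=185, sum2=109
Checksum = sum2·256 + sum1 = 109·256 + 185 = 28089 = 0x6DB9.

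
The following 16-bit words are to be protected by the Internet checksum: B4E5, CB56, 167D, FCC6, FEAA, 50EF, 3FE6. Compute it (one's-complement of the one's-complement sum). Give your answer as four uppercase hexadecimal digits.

One's-complement addition (fold any carry out of bit 15 back into bit 0):
  0xB4E5 + 0xCB56 = 0x1803B → wrap carry → 0x803C
  0x803C + 0x167D = 0x096B9
  0x96B9 + 0xFCC6 = 0x1937F → wrap carry → 0x9380
  0x9380 + 0xFEAA = 0x1922A → wrap carry → 0x922B
  0x922B + 0x50EF = 0x0E31A
  0xE31A + 0x3FE6 = 0x12300 → wrap carry → 0x2301
One's-complement sum = 0x2301.
Checksum = ~0x2301 & 0xFFFF = 0xDCFE.

DCFE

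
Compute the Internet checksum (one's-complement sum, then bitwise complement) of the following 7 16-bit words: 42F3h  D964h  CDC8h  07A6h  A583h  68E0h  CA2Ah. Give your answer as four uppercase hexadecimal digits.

35AA

One's-complement addition (fold any carry out of bit 15 back into bit 0):
  0x42F3 + 0xD964 = 0x11C57 → wrap carry → 0x1C58
  0x1C58 + 0xCDC8 = 0x0EA20
  0xEA20 + 0x07A6 = 0x0F1C6
  0xF1C6 + 0xA583 = 0x19749 → wrap carry → 0x974A
  0x974A + 0x68E0 = 0x1002A → wrap carry → 0x002B
  0x002B + 0xCA2A = 0x0CA55
One's-complement sum = 0xCA55.
Checksum = ~0xCA55 & 0xFFFF = 0x35AA.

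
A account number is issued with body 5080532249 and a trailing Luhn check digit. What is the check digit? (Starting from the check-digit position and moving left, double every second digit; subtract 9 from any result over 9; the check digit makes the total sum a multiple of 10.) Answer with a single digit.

Partial digits right→left: 9 4 2 2 3 5 0 8 0 5
Double every second digit counting from the check-digit position (so the 1st, 3rd, 5th, ... of the partial from the right).
  doubled (with −9 where >9): 9 4 6 0 0 → sum 19
  kept as-is: 4 2 5 8 5 → sum 24
Total = 19 + 24 = 43.
Check digit = (10 − (43 mod 10)) mod 10 = 7.

7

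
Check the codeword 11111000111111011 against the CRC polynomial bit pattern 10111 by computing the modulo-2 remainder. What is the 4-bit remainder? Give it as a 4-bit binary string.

1000

Modulo-2 division of 11111000111111011 by 10111:
  pos 0: 11111 XOR 10111 = 01000
  pos 1: 10000 XOR 10111 = 00111
  pos 3: 11100 XOR 10111 = 01011
  pos 4: 10111 XOR 10111 = 00000
  pos 9: 11111 XOR 10111 = 01000
  pos 10: 10000 XOR 10111 = 00111
  pos 12: 11111 XOR 10111 = 01000
Remainder = 1000 (nonzero — an error is detected).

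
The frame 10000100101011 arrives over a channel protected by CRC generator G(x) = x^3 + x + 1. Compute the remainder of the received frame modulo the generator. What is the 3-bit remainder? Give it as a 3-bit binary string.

000

Modulo-2 division of 10000100101011 by 1011:
  pos 0: 1000 XOR 1011 = 0011
  pos 2: 1101 XOR 1011 = 0110
  pos 3: 1100 XOR 1011 = 0111
  pos 4: 1110 XOR 1011 = 0101
  pos 5: 1011 XOR 1011 = 0000
  pos 10: 1011 XOR 1011 = 0000
Remainder = 000 (zero — the frame passes the CRC check).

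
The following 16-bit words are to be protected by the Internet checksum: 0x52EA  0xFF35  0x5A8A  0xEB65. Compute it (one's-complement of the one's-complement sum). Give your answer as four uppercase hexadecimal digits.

67EF

One's-complement addition (fold any carry out of bit 15 back into bit 0):
  0x52EA + 0xFF35 = 0x1521F → wrap carry → 0x5220
  0x5220 + 0x5A8A = 0x0ACAA
  0xACAA + 0xEB65 = 0x1980F → wrap carry → 0x9810
One's-complement sum = 0x9810.
Checksum = ~0x9810 & 0xFFFF = 0x67EF.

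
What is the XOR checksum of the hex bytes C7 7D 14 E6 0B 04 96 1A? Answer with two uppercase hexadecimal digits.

CB

XOR the bytes together:
  start with 0xC7
  0xC7 ⊕ 0x7D = 0xBA
  0xBA ⊕ 0x14 = 0xAE
  0xAE ⊕ 0xE6 = 0x48
  0x48 ⊕ 0x0B = 0x43
  0x43 ⊕ 0x04 = 0x47
  0x47 ⊕ 0x96 = 0xD1
  0xD1 ⊕ 0x1A = 0xCB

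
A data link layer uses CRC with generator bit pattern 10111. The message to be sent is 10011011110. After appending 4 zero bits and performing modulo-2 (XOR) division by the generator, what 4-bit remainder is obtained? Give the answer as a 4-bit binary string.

Append 4 zeros: 100110111100000. Divide by 10111 (XOR where the leading bit is 1):
  pos 0: 10011 XOR 10111 = 00100
  pos 2: 10001 XOR 10111 = 00110
  pos 4: 11011 XOR 10111 = 01100
  pos 5: 11001 XOR 10111 = 01110
  pos 6: 11100 XOR 10111 = 01011
  pos 7: 10110 XOR 10111 = 00001
Remainder (last 4 bits) = 1000. This is the CRC / FCS.

1000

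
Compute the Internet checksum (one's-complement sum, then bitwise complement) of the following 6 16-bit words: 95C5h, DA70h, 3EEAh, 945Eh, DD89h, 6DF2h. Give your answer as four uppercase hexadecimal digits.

One's-complement addition (fold any carry out of bit 15 back into bit 0):
  0x95C5 + 0xDA70 = 0x17035 → wrap carry → 0x7036
  0x7036 + 0x3EEA = 0x0AF20
  0xAF20 + 0x945E = 0x1437E → wrap carry → 0x437F
  0x437F + 0xDD89 = 0x12108 → wrap carry → 0x2109
  0x2109 + 0x6DF2 = 0x08EFB
One's-complement sum = 0x8EFB.
Checksum = ~0x8EFB & 0xFFFF = 0x7104.

7104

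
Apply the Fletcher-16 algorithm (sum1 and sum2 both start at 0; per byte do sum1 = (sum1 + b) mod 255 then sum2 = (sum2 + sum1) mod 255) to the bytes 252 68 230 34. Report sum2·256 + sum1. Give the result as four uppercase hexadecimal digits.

B04A

Running sums (mod 255):
  after byte 0 (252): sum1=252, sum2=252
  after byte 1 (68): sum1=65, sum2=62
  after byte 2 (230): sum1=40, sum2=102
  after byte 3 (34): sum1=74, sum2=176
Checksum = sum2·256 + sum1 = 176·256 + 74 = 45130 = 0xB04A.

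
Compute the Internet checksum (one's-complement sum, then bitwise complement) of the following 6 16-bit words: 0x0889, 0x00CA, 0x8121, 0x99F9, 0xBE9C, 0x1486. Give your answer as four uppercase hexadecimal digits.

086F

One's-complement addition (fold any carry out of bit 15 back into bit 0):
  0x0889 + 0x00CA = 0x00953
  0x0953 + 0x8121 = 0x08A74
  0x8A74 + 0x99F9 = 0x1246D → wrap carry → 0x246E
  0x246E + 0xBE9C = 0x0E30A
  0xE30A + 0x1486 = 0x0F790
One's-complement sum = 0xF790.
Checksum = ~0xF790 & 0xFFFF = 0x086F.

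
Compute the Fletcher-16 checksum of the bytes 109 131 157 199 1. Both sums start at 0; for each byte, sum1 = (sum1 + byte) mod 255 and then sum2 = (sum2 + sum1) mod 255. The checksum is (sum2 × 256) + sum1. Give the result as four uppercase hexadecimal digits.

9A57

Running sums (mod 255):
  after byte 0 (109): sum1=109, sum2=109
  after byte 1 (131): sum1=240, sum2=94
  after byte 2 (157): sum1=142, sum2=236
  after byte 3 (199): sum1=86, sum2=67
  after byte 4 (1): sum1=87, sum2=154
Checksum = sum2·256 + sum1 = 154·256 + 87 = 39511 = 0x9A57.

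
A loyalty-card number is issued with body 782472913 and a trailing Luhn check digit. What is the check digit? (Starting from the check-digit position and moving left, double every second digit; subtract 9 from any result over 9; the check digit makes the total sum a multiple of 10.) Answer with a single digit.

6

Partial digits right→left: 3 1 9 2 7 4 2 8 7
Double every second digit counting from the check-digit position (so the 1st, 3rd, 5th, ... of the partial from the right).
  doubled (with −9 where >9): 6 9 5 4 5 → sum 29
  kept as-is: 1 2 4 8 → sum 15
Total = 29 + 15 = 44.
Check digit = (10 − (44 mod 10)) mod 10 = 6.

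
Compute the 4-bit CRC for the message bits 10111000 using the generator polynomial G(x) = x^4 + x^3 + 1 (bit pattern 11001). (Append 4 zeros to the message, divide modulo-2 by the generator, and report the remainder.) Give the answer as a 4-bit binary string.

Append 4 zeros: 101110000000. Divide by 11001 (XOR where the leading bit is 1):
  pos 0: 10111 XOR 11001 = 01110
  pos 1: 11100 XOR 11001 = 00101
  pos 3: 10100 XOR 11001 = 01101
  pos 4: 11010 XOR 11001 = 00011
  pos 7: 11000 XOR 11001 = 00001
Remainder (last 4 bits) = 0001. This is the CRC / FCS.

0001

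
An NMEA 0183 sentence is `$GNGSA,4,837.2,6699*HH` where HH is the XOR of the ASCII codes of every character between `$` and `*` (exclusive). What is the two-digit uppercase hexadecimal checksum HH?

XOR the ASCII codes of the payload characters:
  'G' = 0x47 → acc = 0x47
  'N' = 0x4E → acc = 0x09
  'G' = 0x47 → acc = 0x4E
  'S' = 0x53 → acc = 0x1D
  'A' = 0x41 → acc = 0x5C
  ',' = 0x2C → acc = 0x70
  '4' = 0x34 → acc = 0x44
  ',' = 0x2C → acc = 0x68
  '8' = 0x38 → acc = 0x50
  '3' = 0x33 → acc = 0x63
  '7' = 0x37 → acc = 0x54
  '.' = 0x2E → acc = 0x7A
  '2' = 0x32 → acc = 0x48
  ',' = 0x2C → acc = 0x64
  '6' = 0x36 → acc = 0x52
  '6' = 0x36 → acc = 0x64
  '9' = 0x39 → acc = 0x5D
  '9' = 0x39 → acc = 0x64
Checksum = 0x64.

64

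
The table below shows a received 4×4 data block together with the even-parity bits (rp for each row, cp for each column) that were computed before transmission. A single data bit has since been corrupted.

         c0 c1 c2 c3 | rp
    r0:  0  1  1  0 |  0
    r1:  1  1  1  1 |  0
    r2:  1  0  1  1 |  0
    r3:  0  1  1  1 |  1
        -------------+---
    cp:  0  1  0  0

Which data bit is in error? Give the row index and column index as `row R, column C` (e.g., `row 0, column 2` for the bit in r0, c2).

row 2, column 3

Recompute each row's even parity and compare to rp:
  r0: data parity 0, sent rp 0 → ok
  r1: data parity 0, sent rp 0 → ok
  r2: data parity 1, sent rp 0 → mismatch
  r3: data parity 1, sent rp 1 → ok
Recompute each column's even parity and compare to cp:
  c0: data parity 0, sent cp 0 → ok
  c1: data parity 1, sent cp 1 → ok
  c2: data parity 0, sent cp 0 → ok
  c3: data parity 1, sent cp 0 → mismatch
Exactly one row (r2) and one column (c3) fail → the flipped bit is at their intersection.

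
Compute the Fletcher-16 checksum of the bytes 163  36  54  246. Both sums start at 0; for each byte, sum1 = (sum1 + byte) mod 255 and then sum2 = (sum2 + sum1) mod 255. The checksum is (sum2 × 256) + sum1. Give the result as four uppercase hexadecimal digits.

Running sums (mod 255):
  after byte 0 (163): sum1=163, sum2=163
  after byte 1 (36): sum1=199, sum2=107
  after byte 2 (54): sum1=253, sum2=105
  after byte 3 (246): sum1=244, sum2=94
Checksum = sum2·256 + sum1 = 94·256 + 244 = 24308 = 0x5EF4.

5EF4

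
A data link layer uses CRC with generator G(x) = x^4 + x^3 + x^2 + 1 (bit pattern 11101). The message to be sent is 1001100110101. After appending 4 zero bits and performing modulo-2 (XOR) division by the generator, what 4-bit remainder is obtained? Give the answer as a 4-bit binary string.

1000

Append 4 zeros: 10011001101010000. Divide by 11101 (XOR where the leading bit is 1):
  pos 0: 10011 XOR 11101 = 01110
  pos 1: 11100 XOR 11101 = 00001
  pos 5: 10110 XOR 11101 = 01011
  pos 6: 10111 XOR 11101 = 01010
  pos 7: 10100 XOR 11101 = 01001
  pos 8: 10011 XOR 11101 = 01110
  pos 9: 11100 XOR 11101 = 00001
Remainder (last 4 bits) = 1000. This is the CRC / FCS.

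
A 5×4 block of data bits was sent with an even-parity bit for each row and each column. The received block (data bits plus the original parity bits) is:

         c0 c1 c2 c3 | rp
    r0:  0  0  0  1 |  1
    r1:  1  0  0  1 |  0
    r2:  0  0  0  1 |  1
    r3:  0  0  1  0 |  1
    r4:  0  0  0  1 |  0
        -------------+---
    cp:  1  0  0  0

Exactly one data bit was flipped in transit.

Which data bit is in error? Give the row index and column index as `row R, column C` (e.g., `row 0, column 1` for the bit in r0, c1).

Recompute each row's even parity and compare to rp:
  r0: data parity 1, sent rp 1 → ok
  r1: data parity 0, sent rp 0 → ok
  r2: data parity 1, sent rp 1 → ok
  r3: data parity 1, sent rp 1 → ok
  r4: data parity 1, sent rp 0 → mismatch
Recompute each column's even parity and compare to cp:
  c0: data parity 1, sent cp 1 → ok
  c1: data parity 0, sent cp 0 → ok
  c2: data parity 1, sent cp 0 → mismatch
  c3: data parity 0, sent cp 0 → ok
Exactly one row (r4) and one column (c2) fail → the flipped bit is at their intersection.

row 4, column 2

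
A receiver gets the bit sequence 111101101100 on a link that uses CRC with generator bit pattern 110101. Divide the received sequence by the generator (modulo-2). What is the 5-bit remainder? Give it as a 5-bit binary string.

Modulo-2 division of 111101101100 by 110101:
  pos 0: 111101 XOR 110101 = 001000
  pos 2: 100010 XOR 110101 = 010111
  pos 3: 101111 XOR 110101 = 011010
  pos 4: 110101 XOR 110101 = 000000
Remainder = 00000 (zero — the frame passes the CRC check).

00000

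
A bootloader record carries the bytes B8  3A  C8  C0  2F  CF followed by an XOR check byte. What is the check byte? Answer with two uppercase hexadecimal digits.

XOR the bytes together:
  start with 0xB8
  0xB8 ⊕ 0x3A = 0x82
  0x82 ⊕ 0xC8 = 0x4A
  0x4A ⊕ 0xC0 = 0x8A
  0x8A ⊕ 0x2F = 0xA5
  0xA5 ⊕ 0xCF = 0x6A

6A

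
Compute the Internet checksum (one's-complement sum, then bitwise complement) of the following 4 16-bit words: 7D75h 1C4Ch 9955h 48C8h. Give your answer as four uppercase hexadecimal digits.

8420

One's-complement addition (fold any carry out of bit 15 back into bit 0):
  0x7D75 + 0x1C4C = 0x099C1
  0x99C1 + 0x9955 = 0x13316 → wrap carry → 0x3317
  0x3317 + 0x48C8 = 0x07BDF
One's-complement sum = 0x7BDF.
Checksum = ~0x7BDF & 0xFFFF = 0x8420.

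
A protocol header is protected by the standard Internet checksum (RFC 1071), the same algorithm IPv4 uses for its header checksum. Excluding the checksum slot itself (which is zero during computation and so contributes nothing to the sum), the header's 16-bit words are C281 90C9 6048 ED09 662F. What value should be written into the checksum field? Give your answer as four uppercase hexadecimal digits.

One's-complement addition (fold any carry out of bit 15 back into bit 0):
  0xC281 + 0x90C9 = 0x1534A → wrap carry → 0x534B
  0x534B + 0x6048 = 0x0B393
  0xB393 + 0xED09 = 0x1A09C → wrap carry → 0xA09D
  0xA09D + 0x662F = 0x106CC → wrap carry → 0x06CD
One's-complement sum = 0x06CD.
Checksum = ~0x06CD & 0xFFFF = 0xF932.

F932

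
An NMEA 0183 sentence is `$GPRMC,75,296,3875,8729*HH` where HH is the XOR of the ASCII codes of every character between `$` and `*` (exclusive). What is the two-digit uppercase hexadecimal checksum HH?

XOR the ASCII codes of the payload characters:
  'G' = 0x47 → acc = 0x47
  'P' = 0x50 → acc = 0x17
  'R' = 0x52 → acc = 0x45
  'M' = 0x4D → acc = 0x08
  'C' = 0x43 → acc = 0x4B
  ',' = 0x2C → acc = 0x67
  '7' = 0x37 → acc = 0x50
  '5' = 0x35 → acc = 0x65
  ',' = 0x2C → acc = 0x49
  '2' = 0x32 → acc = 0x7B
  '9' = 0x39 → acc = 0x42
  '6' = 0x36 → acc = 0x74
  ',' = 0x2C → acc = 0x58
  '3' = 0x33 → acc = 0x6B
  '8' = 0x38 → acc = 0x53
  '7' = 0x37 → acc = 0x64
  '5' = 0x35 → acc = 0x51
  ',' = 0x2C → acc = 0x7D
  '8' = 0x38 → acc = 0x45
  '7' = 0x37 → acc = 0x72
  '2' = 0x32 → acc = 0x40
  '9' = 0x39 → acc = 0x79
Checksum = 0x79.

79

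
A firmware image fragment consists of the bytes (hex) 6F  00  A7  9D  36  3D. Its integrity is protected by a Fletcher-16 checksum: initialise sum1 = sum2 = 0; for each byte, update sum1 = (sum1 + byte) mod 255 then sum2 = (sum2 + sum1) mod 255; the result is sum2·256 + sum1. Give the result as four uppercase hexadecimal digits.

BD28

Running sums (mod 255):
  after byte 0 (6F): sum1=111, sum2=111
  after byte 1 (00): sum1=111, sum2=222
  after byte 2 (A7): sum1=23, sum2=245
  after byte 3 (9D): sum1=180, sum2=170
  after byte 4 (36): sum1=234, sum2=149
  after byte 5 (3D): sum1=40, sum2=189
Checksum = sum2·256 + sum1 = 189·256 + 40 = 48424 = 0xBD28.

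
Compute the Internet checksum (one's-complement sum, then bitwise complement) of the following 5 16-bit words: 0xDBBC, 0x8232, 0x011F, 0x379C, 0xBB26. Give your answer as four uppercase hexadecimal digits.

One's-complement addition (fold any carry out of bit 15 back into bit 0):
  0xDBBC + 0x8232 = 0x15DEE → wrap carry → 0x5DEF
  0x5DEF + 0x011F = 0x05F0E
  0x5F0E + 0x379C = 0x096AA
  0x96AA + 0xBB26 = 0x151D0 → wrap carry → 0x51D1
One's-complement sum = 0x51D1.
Checksum = ~0x51D1 & 0xFFFF = 0xAE2E.

AE2E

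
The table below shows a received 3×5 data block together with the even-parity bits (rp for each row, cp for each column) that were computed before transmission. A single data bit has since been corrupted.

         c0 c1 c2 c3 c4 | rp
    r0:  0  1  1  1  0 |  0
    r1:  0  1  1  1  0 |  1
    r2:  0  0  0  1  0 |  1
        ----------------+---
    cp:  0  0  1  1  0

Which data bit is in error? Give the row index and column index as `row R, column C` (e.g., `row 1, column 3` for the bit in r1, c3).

Recompute each row's even parity and compare to rp:
  r0: data parity 1, sent rp 0 → mismatch
  r1: data parity 1, sent rp 1 → ok
  r2: data parity 1, sent rp 1 → ok
Recompute each column's even parity and compare to cp:
  c0: data parity 0, sent cp 0 → ok
  c1: data parity 0, sent cp 0 → ok
  c2: data parity 0, sent cp 1 → mismatch
  c3: data parity 1, sent cp 1 → ok
  c4: data parity 0, sent cp 0 → ok
Exactly one row (r0) and one column (c2) fail → the flipped bit is at their intersection.

row 0, column 2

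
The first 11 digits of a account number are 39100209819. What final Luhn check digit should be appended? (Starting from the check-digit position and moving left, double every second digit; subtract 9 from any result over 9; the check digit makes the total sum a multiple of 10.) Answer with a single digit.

Partial digits right→left: 9 1 8 9 0 2 0 0 1 9 3
Double every second digit counting from the check-digit position (so the 1st, 3rd, 5th, ... of the partial from the right).
  doubled (with −9 where >9): 9 7 0 0 2 6 → sum 24
  kept as-is: 1 9 2 0 9 → sum 21
Total = 24 + 21 = 45.
Check digit = (10 − (45 mod 10)) mod 10 = 5.

5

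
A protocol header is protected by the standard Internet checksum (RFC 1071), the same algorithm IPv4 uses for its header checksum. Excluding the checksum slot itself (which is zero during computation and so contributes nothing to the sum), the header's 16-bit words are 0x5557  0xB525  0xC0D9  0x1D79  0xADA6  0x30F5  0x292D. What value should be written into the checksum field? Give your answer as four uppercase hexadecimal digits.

One's-complement addition (fold any carry out of bit 15 back into bit 0):
  0x5557 + 0xB525 = 0x10A7C → wrap carry → 0x0A7D
  0x0A7D + 0xC0D9 = 0x0CB56
  0xCB56 + 0x1D79 = 0x0E8CF
  0xE8CF + 0xADA6 = 0x19675 → wrap carry → 0x9676
  0x9676 + 0x30F5 = 0x0C76B
  0xC76B + 0x292D = 0x0F098
One's-complement sum = 0xF098.
Checksum = ~0xF098 & 0xFFFF = 0x0F67.

0F67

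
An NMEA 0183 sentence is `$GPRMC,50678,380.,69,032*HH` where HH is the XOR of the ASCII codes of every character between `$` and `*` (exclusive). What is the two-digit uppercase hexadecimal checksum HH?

XOR the ASCII codes of the payload characters:
  'G' = 0x47 → acc = 0x47
  'P' = 0x50 → acc = 0x17
  'R' = 0x52 → acc = 0x45
  'M' = 0x4D → acc = 0x08
  'C' = 0x43 → acc = 0x4B
  ',' = 0x2C → acc = 0x67
  '5' = 0x35 → acc = 0x52
  '0' = 0x30 → acc = 0x62
  '6' = 0x36 → acc = 0x54
  '7' = 0x37 → acc = 0x63
  '8' = 0x38 → acc = 0x5B
  ',' = 0x2C → acc = 0x77
  '3' = 0x33 → acc = 0x44
  '8' = 0x38 → acc = 0x7C
  '0' = 0x30 → acc = 0x4C
  '.' = 0x2E → acc = 0x62
  ',' = 0x2C → acc = 0x4E
  '6' = 0x36 → acc = 0x78
  '9' = 0x39 → acc = 0x41
  ',' = 0x2C → acc = 0x6D
  '0' = 0x30 → acc = 0x5D
  '3' = 0x33 → acc = 0x6E
  '2' = 0x32 → acc = 0x5C
Checksum = 0x5C.

5C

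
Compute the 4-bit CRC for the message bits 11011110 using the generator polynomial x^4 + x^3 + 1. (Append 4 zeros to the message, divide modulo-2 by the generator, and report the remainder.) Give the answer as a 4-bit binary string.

1010

Append 4 zeros: 110111100000. Divide by 11001 (XOR where the leading bit is 1):
  pos 0: 11011 XOR 11001 = 00010
  pos 3: 10110 XOR 11001 = 01111
  pos 4: 11110 XOR 11001 = 00111
  pos 6: 11100 XOR 11001 = 00101
Remainder (last 4 bits) = 1010. This is the CRC / FCS.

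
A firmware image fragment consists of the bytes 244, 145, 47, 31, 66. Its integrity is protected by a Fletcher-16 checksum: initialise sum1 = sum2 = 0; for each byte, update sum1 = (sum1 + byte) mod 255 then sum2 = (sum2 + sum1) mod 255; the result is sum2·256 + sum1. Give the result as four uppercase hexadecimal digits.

1D17

Running sums (mod 255):
  after byte 0 (244): sum1=244, sum2=244
  after byte 1 (145): sum1=134, sum2=123
  after byte 2 (47): sum1=181, sum2=49
  after byte 3 (31): sum1=212, sum2=6
  after byte 4 (66): sum1=23, sum2=29
Checksum = sum2·256 + sum1 = 29·256 + 23 = 7447 = 0x1D17.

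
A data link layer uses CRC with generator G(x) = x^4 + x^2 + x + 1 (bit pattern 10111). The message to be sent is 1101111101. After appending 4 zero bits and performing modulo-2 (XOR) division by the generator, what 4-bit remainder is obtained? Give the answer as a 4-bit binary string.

0110

Append 4 zeros: 11011111010000. Divide by 10111 (XOR where the leading bit is 1):
  pos 0: 11011 XOR 10111 = 01100
  pos 1: 11001 XOR 10111 = 01110
  pos 2: 11101 XOR 10111 = 01010
  pos 3: 10101 XOR 10111 = 00010
  pos 6: 10010 XOR 10111 = 00101
  pos 8: 10100 XOR 10111 = 00011
Remainder (last 4 bits) = 0110. This is the CRC / FCS.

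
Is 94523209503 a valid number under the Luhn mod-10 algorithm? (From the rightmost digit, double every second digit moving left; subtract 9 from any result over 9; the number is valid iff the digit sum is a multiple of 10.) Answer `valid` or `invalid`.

From the right, keep odd positions and double even positions (subtract 9 from any doubled value over 9):
  doubled (positions 2,4,...): 0 9 4 4 8 → sum 25
  kept (positions 1,3,...): 3 5 0 3 5 9 → sum 25
Total = 50.
50 mod 10 = 0, so the number is valid.

valid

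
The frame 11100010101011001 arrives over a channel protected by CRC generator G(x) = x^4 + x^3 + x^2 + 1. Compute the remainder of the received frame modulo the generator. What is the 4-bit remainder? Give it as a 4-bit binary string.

Modulo-2 division of 11100010101011001 by 11101:
  pos 0: 11100 XOR 11101 = 00001
  pos 4: 10101 XOR 11101 = 01000
  pos 5: 10000 XOR 11101 = 01101
  pos 6: 11011 XOR 11101 = 00110
  pos 8: 11001 XOR 11101 = 00100
  pos 10: 10010 XOR 11101 = 01111
  pos 11: 11110 XOR 11101 = 00011
Remainder = 0111 (nonzero — an error is detected).

0111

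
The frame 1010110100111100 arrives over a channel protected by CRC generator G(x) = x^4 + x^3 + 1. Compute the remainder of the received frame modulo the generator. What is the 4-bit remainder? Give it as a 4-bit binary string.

Modulo-2 division of 1010110100111100 by 11001:
  pos 0: 10101 XOR 11001 = 01100
  pos 1: 11001 XOR 11001 = 00000
  pos 7: 10011 XOR 11001 = 01010
  pos 8: 10101 XOR 11001 = 01100
  pos 9: 11001 XOR 11001 = 00000
Remainder = 0000 (zero — the frame passes the CRC check).

0000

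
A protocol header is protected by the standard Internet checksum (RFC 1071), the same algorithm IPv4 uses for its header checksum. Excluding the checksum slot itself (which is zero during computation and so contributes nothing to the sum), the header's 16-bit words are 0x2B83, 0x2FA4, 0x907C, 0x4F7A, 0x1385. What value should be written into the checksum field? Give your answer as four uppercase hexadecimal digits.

One's-complement addition (fold any carry out of bit 15 back into bit 0):
  0x2B83 + 0x2FA4 = 0x05B27
  0x5B27 + 0x907C = 0x0EBA3
  0xEBA3 + 0x4F7A = 0x13B1D → wrap carry → 0x3B1E
  0x3B1E + 0x1385 = 0x04EA3
One's-complement sum = 0x4EA3.
Checksum = ~0x4EA3 & 0xFFFF = 0xB15C.

B15C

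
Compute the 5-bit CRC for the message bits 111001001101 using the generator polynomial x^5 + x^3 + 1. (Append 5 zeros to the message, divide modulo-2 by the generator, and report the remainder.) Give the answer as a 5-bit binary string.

11000

Append 5 zeros: 11100100110100000. Divide by 101001 (XOR where the leading bit is 1):
  pos 0: 111001 XOR 101001 = 010000
  pos 1: 100000 XOR 101001 = 001001
  pos 3: 100101 XOR 101001 = 001100
  pos 5: 110010 XOR 101001 = 011011
  pos 6: 110111 XOR 101001 = 011110
  pos 7: 111100 XOR 101001 = 010101
  pos 8: 101010 XOR 101001 = 000011
Remainder (last 5 bits) = 11000. This is the CRC / FCS.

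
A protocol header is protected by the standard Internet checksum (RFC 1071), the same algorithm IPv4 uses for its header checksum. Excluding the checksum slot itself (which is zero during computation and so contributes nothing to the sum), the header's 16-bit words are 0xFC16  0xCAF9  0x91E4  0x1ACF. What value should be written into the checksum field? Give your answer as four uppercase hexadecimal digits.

8C3B

One's-complement addition (fold any carry out of bit 15 back into bit 0):
  0xFC16 + 0xCAF9 = 0x1C70F → wrap carry → 0xC710
  0xC710 + 0x91E4 = 0x158F4 → wrap carry → 0x58F5
  0x58F5 + 0x1ACF = 0x073C4
One's-complement sum = 0x73C4.
Checksum = ~0x73C4 & 0xFFFF = 0x8C3B.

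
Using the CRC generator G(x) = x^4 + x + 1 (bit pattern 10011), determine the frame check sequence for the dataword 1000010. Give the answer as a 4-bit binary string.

0001

Append 4 zeros: 10000100000. Divide by 10011 (XOR where the leading bit is 1):
  pos 0: 10000 XOR 10011 = 00011
  pos 3: 11100 XOR 10011 = 01111
  pos 4: 11110 XOR 10011 = 01101
  pos 5: 11010 XOR 10011 = 01001
  pos 6: 10010 XOR 10011 = 00001
Remainder (last 4 bits) = 0001. This is the CRC / FCS.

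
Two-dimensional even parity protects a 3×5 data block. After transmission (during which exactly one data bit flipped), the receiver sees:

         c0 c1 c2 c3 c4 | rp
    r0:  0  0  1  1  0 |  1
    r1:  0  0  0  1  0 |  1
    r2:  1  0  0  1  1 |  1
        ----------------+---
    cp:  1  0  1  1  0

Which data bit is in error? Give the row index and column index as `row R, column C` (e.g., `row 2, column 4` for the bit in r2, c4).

Recompute each row's even parity and compare to rp:
  r0: data parity 0, sent rp 1 → mismatch
  r1: data parity 1, sent rp 1 → ok
  r2: data parity 1, sent rp 1 → ok
Recompute each column's even parity and compare to cp:
  c0: data parity 1, sent cp 1 → ok
  c1: data parity 0, sent cp 0 → ok
  c2: data parity 1, sent cp 1 → ok
  c3: data parity 1, sent cp 1 → ok
  c4: data parity 1, sent cp 0 → mismatch
Exactly one row (r0) and one column (c4) fail → the flipped bit is at their intersection.

row 0, column 4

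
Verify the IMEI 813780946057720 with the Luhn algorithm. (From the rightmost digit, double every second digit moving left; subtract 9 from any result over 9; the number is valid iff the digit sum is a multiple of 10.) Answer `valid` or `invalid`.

From the right, keep odd positions and double even positions (subtract 9 from any doubled value over 9):
  doubled (positions 2,4,...): 4 5 0 8 0 5 2 → sum 24
  kept (positions 1,3,...): 0 7 5 6 9 8 3 8 → sum 46
Total = 70.
70 mod 10 = 0, so the number is valid.

valid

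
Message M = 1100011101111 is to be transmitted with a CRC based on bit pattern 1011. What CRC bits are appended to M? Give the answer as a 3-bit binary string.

001

Append 3 zeros: 1100011101111000. Divide by 1011 (XOR where the leading bit is 1):
  pos 0: 1100 XOR 1011 = 0111
  pos 1: 1110 XOR 1011 = 0101
  pos 2: 1011 XOR 1011 = 0000
  pos 6: 1101 XOR 1011 = 0110
  pos 7: 1101 XOR 1011 = 0110
  pos 8: 1101 XOR 1011 = 0110
  pos 9: 1101 XOR 1011 = 0110
  pos 10: 1100 XOR 1011 = 0111
  pos 11: 1110 XOR 1011 = 0101
  pos 12: 1010 XOR 1011 = 0001
Remainder (last 3 bits) = 001. This is the CRC / FCS.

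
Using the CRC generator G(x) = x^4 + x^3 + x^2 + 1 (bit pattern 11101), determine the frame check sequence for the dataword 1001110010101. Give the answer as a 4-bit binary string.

Append 4 zeros: 10011100101010000. Divide by 11101 (XOR where the leading bit is 1):
  pos 0: 10011 XOR 11101 = 01110
  pos 1: 11101 XOR 11101 = 00000
  pos 8: 10101 XOR 11101 = 01000
  pos 9: 10000 XOR 11101 = 01101
  pos 10: 11010 XOR 11101 = 00111
  pos 12: 11100 XOR 11101 = 00001
Remainder (last 4 bits) = 0001. This is the CRC / FCS.

0001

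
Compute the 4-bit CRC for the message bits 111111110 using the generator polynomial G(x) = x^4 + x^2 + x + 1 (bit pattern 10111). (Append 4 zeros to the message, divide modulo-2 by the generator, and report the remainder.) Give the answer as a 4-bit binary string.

Append 4 zeros: 1111111100000. Divide by 10111 (XOR where the leading bit is 1):
  pos 0: 11111 XOR 10111 = 01000
  pos 1: 10001 XOR 10111 = 00110
  pos 3: 11011 XOR 10111 = 01100
  pos 4: 11000 XOR 10111 = 01111
  pos 5: 11110 XOR 10111 = 01001
  pos 6: 10010 XOR 10111 = 00101
  pos 8: 10100 XOR 10111 = 00011
Remainder (last 4 bits) = 0011. This is the CRC / FCS.

0011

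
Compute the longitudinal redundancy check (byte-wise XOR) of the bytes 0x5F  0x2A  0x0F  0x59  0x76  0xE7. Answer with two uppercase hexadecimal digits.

B2

XOR the bytes together:
  start with 0x5F
  0x5F ⊕ 0x2A = 0x75
  0x75 ⊕ 0x0F = 0x7A
  0x7A ⊕ 0x59 = 0x23
  0x23 ⊕ 0x76 = 0x55
  0x55 ⊕ 0xE7 = 0xB2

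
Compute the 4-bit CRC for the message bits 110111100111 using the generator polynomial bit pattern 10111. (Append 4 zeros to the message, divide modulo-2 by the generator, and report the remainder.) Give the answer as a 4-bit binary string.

Append 4 zeros: 1101111001110000. Divide by 10111 (XOR where the leading bit is 1):
  pos 0: 11011 XOR 10111 = 01100
  pos 1: 11001 XOR 10111 = 01110
  pos 2: 11101 XOR 10111 = 01010
  pos 3: 10100 XOR 10111 = 00011
  pos 6: 11011 XOR 10111 = 01100
  pos 7: 11001 XOR 10111 = 01110
  pos 8: 11100 XOR 10111 = 01011
  pos 9: 10110 XOR 10111 = 00001
Remainder (last 4 bits) = 0100. This is the CRC / FCS.

0100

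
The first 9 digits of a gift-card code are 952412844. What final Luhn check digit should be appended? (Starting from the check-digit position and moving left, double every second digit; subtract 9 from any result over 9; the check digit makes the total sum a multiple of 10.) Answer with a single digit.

Partial digits right→left: 4 4 8 2 1 4 2 5 9
Double every second digit counting from the check-digit position (so the 1st, 3rd, 5th, ... of the partial from the right).
  doubled (with −9 where >9): 8 7 2 4 9 → sum 30
  kept as-is: 4 2 4 5 → sum 15
Total = 30 + 15 = 45.
Check digit = (10 − (45 mod 10)) mod 10 = 5.

5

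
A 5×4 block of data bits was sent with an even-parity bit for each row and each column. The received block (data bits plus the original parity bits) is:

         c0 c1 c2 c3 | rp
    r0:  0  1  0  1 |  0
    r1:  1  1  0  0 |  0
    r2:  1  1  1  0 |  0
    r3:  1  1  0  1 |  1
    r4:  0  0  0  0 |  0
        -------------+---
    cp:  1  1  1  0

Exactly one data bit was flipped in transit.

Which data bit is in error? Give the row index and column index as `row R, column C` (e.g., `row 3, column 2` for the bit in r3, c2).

Recompute each row's even parity and compare to rp:
  r0: data parity 0, sent rp 0 → ok
  r1: data parity 0, sent rp 0 → ok
  r2: data parity 1, sent rp 0 → mismatch
  r3: data parity 1, sent rp 1 → ok
  r4: data parity 0, sent rp 0 → ok
Recompute each column's even parity and compare to cp:
  c0: data parity 1, sent cp 1 → ok
  c1: data parity 0, sent cp 1 → mismatch
  c2: data parity 1, sent cp 1 → ok
  c3: data parity 0, sent cp 0 → ok
Exactly one row (r2) and one column (c1) fail → the flipped bit is at their intersection.

row 2, column 1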